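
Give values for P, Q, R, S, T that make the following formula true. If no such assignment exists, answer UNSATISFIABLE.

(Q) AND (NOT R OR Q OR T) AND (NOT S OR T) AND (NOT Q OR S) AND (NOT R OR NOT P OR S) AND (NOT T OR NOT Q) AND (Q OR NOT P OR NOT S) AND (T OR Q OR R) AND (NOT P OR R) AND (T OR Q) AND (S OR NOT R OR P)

UNSATISFIABLE

(Q) alone gives Q = true.
(S) alone gives S = true.
(T) alone gives T = true.
That conflicts with the unit clause (NOT T).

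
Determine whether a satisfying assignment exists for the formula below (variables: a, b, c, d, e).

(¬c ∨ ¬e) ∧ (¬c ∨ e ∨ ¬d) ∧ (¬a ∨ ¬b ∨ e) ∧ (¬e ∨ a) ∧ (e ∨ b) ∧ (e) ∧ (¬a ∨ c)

(e) alone gives e = True.
(¬c) alone gives c = False.
(a) alone gives a = True.
That conflicts with the unit clause (¬a).
No assignment satisfies every clause.

No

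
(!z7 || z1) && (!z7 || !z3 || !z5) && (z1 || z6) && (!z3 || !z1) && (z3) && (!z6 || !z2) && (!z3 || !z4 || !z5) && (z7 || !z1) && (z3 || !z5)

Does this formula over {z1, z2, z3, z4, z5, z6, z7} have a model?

From the singleton clause (z3), z3 = true.
From the singleton clause (!z1), z1 = false.
From the singleton clause (!z7), z7 = false.
From the singleton clause (z6), z6 = true.
From the singleton clause (!z2), z2 = false.
Case z4 = true:
From the singleton clause (!z5), z5 = false.
Every clause now holds.
A satisfying assignment: z1 ↦ false; z2 ↦ false; z3 ↦ true; z4 ↦ true; z5 ↦ false; z6 ↦ true; z7 ↦ false.

Yes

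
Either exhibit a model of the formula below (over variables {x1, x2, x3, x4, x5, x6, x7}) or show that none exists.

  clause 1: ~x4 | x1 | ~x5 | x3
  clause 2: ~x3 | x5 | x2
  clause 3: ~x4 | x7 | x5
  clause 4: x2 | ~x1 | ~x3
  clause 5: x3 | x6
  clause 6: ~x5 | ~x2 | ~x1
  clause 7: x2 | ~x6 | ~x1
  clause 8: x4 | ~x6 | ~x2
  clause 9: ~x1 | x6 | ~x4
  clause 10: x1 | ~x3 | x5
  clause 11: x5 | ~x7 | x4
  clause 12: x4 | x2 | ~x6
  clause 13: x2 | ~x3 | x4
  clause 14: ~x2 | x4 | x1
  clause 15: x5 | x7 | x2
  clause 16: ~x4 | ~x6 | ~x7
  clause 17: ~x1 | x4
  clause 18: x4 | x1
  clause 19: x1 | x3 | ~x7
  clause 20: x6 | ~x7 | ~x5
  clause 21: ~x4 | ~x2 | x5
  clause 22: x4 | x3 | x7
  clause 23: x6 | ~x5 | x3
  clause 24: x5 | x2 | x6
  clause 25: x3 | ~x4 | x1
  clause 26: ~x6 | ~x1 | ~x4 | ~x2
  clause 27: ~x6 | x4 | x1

x1=0, x2=0, x3=1, x4=1, x5=1, x6=0, x7=0

Suppose x3 = 1.
Suppose x5 = 1.
Suppose x2 = 0.
(~x1) alone gives x1 = 0.
(x4) alone gives x4 = 1.
Suppose x6 = 0.
(~x7) alone gives x7 = 0.
Every clause now holds.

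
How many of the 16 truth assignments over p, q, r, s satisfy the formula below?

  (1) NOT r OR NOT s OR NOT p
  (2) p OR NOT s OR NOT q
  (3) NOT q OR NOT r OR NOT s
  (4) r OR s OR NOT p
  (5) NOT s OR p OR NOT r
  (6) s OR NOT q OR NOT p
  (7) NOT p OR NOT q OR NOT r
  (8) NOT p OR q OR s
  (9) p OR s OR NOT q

There are 2^4 = 16 truth assignments over (p, q, r, s).
Check each against the 9 clauses (columns in the order p, q, r, s):
  F F F F  ✓ satisfies all
  F F F T  ✓ satisfies all
  F F T F  ✓ satisfies all
  F F T T  ✗ fails (NOT s OR p OR NOT r)
  F T F F  ✗ fails (p OR s OR NOT q)
  F T F T  ✗ fails (p OR NOT s OR NOT q)
  F T T F  ✗ fails (p OR s OR NOT q)
  F T T T  ✗ fails (p OR NOT s OR NOT q)
  T F F F  ✗ fails (r OR s OR NOT p)
  T F F T  ✓ satisfies all
  T F T F  ✗ fails (NOT p OR q OR s)
  T F T T  ✗ fails (NOT r OR NOT s OR NOT p)
  T T F F  ✗ fails (r OR s OR NOT p)
  T T F T  ✓ satisfies all
  T T T F  ✗ fails (s OR NOT q OR NOT p)
  T T T T  ✗ fails (NOT r OR NOT s OR NOT p)
5 of the 16 rows are models.

5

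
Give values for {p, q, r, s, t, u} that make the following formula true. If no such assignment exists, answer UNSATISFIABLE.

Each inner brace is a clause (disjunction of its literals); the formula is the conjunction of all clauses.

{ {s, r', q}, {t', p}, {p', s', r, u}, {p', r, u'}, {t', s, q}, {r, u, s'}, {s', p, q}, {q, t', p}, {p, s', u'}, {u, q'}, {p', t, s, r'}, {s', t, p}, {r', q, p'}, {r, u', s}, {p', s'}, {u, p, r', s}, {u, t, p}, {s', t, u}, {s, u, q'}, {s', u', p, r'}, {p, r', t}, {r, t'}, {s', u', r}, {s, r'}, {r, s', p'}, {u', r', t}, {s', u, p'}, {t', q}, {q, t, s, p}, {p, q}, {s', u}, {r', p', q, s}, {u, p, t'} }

Case t = 0:
Case u = 0:
The clause (q') is unit, so q = 0.
The clause (p) is unit, so p = 1.
The clause (r') is unit, so r = 0.
The clause (s') is unit, so s = 0.
This assignment satisfies each clause.

p=1,  q=0,  r=0,  s=0,  t=0,  u=0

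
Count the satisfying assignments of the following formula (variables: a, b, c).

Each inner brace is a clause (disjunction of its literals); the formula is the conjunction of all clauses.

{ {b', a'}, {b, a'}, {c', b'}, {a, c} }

There are 2^3 = 8 truth assignments over (a, b, c).
Split on c. With c = 1, the clauses containing c are satisfied and c' drops from the rest; 1 of the 2^2 = 4 assignments to the other variables satisfy what remains.
With c = 0, by the same count on the reduced clause set, 0 assignments work.
(One model: a=F, b=F, c=T.)
Total: 1 + 0 = 1.

1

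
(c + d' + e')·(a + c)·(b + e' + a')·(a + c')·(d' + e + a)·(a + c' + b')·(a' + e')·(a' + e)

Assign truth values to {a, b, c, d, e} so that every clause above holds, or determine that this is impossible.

UNSATISFIABLE

Branch on a: set a = 1.
(e') alone gives e = 0.
That conflicts with the unit clause (e).
So a must be the other value — set a = 0.
(c) alone gives c = 1.
That conflicts with the unit clause (c').
Either choice for a ends in contradiction.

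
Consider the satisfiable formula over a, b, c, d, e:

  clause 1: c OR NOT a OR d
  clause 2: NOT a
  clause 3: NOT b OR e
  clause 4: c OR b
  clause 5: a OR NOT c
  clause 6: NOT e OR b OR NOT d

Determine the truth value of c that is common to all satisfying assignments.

Suppose c = true.
(NOT a) alone gives a = false.
But (a) is also a unit clause — contradiction.
So every satisfying assignment has c = False.

False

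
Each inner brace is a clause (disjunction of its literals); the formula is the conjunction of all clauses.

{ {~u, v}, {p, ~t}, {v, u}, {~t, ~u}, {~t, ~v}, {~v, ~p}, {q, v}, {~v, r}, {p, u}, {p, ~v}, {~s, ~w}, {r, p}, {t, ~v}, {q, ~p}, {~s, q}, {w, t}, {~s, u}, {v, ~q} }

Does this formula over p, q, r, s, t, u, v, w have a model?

Branch on u: set u = 0.
The clause (v) is unit, so v = 1.
The clause (~t) is unit, so t = 0.
But (t) is also a unit clause — contradiction.
That branch fails; take u = 1 instead.
The clause (v) is unit, so v = 1.
The clause (~t) is unit, so t = 0.
But (t) is also a unit clause — contradiction.
Neither u = 1 nor u = 0 works.
No assignment satisfies every clause.

No, unsatisfiable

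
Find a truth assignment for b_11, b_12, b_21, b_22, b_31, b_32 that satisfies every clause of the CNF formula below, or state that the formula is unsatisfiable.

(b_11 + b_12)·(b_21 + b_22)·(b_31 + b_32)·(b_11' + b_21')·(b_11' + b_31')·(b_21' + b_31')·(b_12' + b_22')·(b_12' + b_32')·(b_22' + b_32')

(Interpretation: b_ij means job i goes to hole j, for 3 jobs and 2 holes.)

UNSATISFIABLE

Try b_11 = 1.
From the singleton clause (b_21'), b_21 = 0.
From the singleton clause (b_22), b_22 = 1.
From the singleton clause (b_31'), b_31 = 0.
From the singleton clause (b_32), b_32 = 1.
That conflicts with the unit clause (b_32').
So b_11 must be the other value — set b_11 = 0.
From the singleton clause (b_12), b_12 = 1.
From the singleton clause (b_22'), b_22 = 0.
From the singleton clause (b_21), b_21 = 1.
From the singleton clause (b_31'), b_31 = 0.
From the singleton clause (b_32), b_32 = 1.
That conflicts with the unit clause (b_32').
Either choice for b_11 ends in contradiction.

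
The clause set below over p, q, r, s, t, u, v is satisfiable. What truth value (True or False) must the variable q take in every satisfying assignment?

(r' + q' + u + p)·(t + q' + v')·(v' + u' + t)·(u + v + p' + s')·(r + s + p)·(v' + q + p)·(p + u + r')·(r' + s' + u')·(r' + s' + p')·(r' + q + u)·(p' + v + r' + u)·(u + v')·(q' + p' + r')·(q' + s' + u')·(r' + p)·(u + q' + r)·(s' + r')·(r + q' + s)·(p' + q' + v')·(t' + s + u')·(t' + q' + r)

Suppose q = 1.
Branch on t: set t = 1.
The clause (r) is unit, so r = 1.
The clause (p') is unit, so p = 0.
Now (p) is unsatisfied and unit — conflict.
So t must be the other value — set t = 0.
The clause (v') is unit, so v = 0.
Branch on p: set p = 0.
The clause (r') is unit, so r = 0.
The clause (s) is unit, so s = 1.
The clause (u') is unit, so u = 0.
Now (u) is unsatisfied and unit — conflict.
So p must be the other value — set p = 1.
The clause (r') is unit, so r = 0.
The clause (u) is unit, so u = 1.
The clause (s') is unit, so s = 0.
Now (s) is unsatisfied and unit — conflict.
Either choice for p ends in contradiction.
Either choice for t ends in contradiction.
So every satisfying assignment has q = False.

False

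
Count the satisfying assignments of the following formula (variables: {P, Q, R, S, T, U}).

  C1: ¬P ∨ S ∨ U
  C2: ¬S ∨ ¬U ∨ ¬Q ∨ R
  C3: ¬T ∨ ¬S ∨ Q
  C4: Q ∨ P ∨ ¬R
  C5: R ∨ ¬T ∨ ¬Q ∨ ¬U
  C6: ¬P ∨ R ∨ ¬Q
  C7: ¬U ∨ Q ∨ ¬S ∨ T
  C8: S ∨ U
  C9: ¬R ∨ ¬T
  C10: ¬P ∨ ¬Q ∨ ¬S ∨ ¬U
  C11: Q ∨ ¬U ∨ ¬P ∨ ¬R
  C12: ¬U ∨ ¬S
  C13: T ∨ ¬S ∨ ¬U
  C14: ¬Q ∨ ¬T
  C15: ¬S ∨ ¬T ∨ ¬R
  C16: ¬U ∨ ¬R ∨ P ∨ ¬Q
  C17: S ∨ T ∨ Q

There are 2^6 = 64 truth assignments over (P, Q, R, S, T, U).
Split on Q. With Q = True, the clauses containing Q are satisfied and ¬Q drops from the rest; 5 of the 2^5 = 32 assignments to the other variables satisfy what remains.
With Q = False, by the same count on the reduced clause set, 5 assignments work.
(One model: P=F, Q=F, R=F, S=F, T=T, U=T.)
Total: 5 + 5 = 10.

10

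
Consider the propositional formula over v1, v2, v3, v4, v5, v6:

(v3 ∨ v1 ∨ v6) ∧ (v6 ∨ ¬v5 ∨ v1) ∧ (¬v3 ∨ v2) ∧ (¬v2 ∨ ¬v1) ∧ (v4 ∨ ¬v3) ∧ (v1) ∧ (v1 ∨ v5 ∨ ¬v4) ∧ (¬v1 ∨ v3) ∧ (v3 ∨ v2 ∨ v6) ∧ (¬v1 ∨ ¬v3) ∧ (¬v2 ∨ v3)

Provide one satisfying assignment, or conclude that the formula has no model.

From the singleton clause (v1), v1 = True.
From the singleton clause (¬v2), v2 = False.
From the singleton clause (¬v3), v3 = False.
That conflicts with the unit clause (v3).

UNSATISFIABLE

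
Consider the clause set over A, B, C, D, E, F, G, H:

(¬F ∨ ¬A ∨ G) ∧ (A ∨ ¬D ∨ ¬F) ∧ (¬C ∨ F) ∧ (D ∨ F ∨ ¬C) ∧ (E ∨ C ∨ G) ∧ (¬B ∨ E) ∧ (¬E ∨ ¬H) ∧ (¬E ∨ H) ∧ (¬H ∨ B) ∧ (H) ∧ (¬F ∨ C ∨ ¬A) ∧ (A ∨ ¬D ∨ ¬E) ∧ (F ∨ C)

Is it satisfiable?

The clause (H) is unit, so H = True.
The clause (¬E) is unit, so E = False.
The clause (¬B) is unit, so B = False.
That conflicts with the unit clause (B).
No assignment satisfies every clause.

No, unsatisfiable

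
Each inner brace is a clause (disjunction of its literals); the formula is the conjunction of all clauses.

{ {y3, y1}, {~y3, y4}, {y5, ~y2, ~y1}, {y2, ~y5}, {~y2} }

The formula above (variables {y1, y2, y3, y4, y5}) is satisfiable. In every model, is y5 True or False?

Suppose y5 = 1.
(y2) alone gives y2 = 1.
Now (~y2) is unsatisfied and unit — conflict.
So every satisfying assignment has y5 = False.

False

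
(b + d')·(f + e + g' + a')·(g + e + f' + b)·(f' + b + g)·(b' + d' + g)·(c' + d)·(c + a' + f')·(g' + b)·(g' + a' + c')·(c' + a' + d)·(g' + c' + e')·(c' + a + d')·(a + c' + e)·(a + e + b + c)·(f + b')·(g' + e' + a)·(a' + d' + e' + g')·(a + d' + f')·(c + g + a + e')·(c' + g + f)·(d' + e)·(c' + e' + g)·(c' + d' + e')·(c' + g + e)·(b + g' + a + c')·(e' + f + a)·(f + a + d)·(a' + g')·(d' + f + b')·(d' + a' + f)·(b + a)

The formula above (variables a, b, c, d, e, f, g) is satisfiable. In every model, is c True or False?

False

Suppose c = 1.
(d) alone gives d = 1.
(b) alone gives b = 1.
(g) alone gives g = 1.
(a') alone gives a = 0.
That conflicts with the unit clause (a).
So every satisfying assignment has c = False.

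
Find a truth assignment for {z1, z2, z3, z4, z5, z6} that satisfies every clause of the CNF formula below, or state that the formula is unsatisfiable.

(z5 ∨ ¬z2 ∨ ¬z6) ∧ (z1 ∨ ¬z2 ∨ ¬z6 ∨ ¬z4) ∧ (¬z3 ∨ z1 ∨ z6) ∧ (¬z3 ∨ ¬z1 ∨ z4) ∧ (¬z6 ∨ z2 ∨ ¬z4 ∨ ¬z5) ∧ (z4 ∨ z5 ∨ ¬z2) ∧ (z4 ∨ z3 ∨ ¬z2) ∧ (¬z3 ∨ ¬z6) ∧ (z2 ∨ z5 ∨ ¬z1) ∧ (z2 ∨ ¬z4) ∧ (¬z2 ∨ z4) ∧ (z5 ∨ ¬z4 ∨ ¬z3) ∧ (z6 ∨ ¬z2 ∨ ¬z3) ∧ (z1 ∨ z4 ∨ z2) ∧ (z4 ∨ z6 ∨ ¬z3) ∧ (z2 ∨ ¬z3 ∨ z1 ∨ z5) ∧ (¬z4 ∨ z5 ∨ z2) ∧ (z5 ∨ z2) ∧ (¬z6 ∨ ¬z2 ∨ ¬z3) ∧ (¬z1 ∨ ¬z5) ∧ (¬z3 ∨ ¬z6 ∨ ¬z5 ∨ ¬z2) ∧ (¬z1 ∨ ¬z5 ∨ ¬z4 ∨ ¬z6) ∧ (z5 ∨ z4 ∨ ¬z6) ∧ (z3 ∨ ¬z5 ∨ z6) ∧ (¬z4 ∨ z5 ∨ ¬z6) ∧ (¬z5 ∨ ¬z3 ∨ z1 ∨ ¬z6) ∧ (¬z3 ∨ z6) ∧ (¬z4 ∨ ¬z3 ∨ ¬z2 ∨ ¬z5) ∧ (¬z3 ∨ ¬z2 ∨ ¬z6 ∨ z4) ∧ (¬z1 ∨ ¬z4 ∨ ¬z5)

z1=True,  z2=True,  z3=False,  z4=True,  z5=False,  z6=False

Try z3 = False.
Try z4 = True.
Unit clause (z2) forces z2 = True.
Try z5 = False.
Unit clause (¬z6) forces z6 = False.
Every clause is now satisfied; z1 is unconstrained.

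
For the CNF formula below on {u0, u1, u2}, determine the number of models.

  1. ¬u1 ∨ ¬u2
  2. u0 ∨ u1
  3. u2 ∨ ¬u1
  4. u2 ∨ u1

There are 2^3 = 8 truth assignments over (u0, u1, u2).
Check each against the 4 clauses (columns in the order u0, u1, u2):
  F F F  ✗ fails (u0 ∨ u1)
  F F T  ✗ fails (u0 ∨ u1)
  F T F  ✗ fails (u2 ∨ ¬u1)
  F T T  ✗ fails (¬u1 ∨ ¬u2)
  T F F  ✗ fails (u2 ∨ u1)
  T F T  ✓ satisfies all
  T T F  ✗ fails (u2 ∨ ¬u1)
  T T T  ✗ fails (¬u1 ∨ ¬u2)
1 of the 8 rows is a model.

1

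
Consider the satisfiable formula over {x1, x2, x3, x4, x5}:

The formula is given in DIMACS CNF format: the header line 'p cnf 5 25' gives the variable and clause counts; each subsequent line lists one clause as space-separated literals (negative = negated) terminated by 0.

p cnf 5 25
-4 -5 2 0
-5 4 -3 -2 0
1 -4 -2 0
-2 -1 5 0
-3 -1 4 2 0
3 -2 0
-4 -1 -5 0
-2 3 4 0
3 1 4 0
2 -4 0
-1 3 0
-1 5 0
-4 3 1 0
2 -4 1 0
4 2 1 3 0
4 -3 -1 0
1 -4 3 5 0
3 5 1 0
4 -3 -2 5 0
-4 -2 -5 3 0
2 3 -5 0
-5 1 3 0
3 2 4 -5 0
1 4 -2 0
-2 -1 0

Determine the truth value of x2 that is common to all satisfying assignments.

Suppose x2 = True.
(x3) alone gives x3 = True.
(¬x1) alone gives x1 = False.
(¬x4) alone gives x4 = False.
But (x4) is also a unit clause — contradiction.
So every satisfying assignment has x2 = False.

False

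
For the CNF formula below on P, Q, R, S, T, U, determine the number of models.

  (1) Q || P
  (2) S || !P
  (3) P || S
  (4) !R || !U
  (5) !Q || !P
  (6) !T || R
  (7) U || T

4

There are 2^6 = 64 truth assignments over (P, Q, R, S, T, U).
Split on R. With R = true, the clauses containing R are satisfied and !R drops from the rest; 2 of the 2^5 = 32 assignments to the other variables satisfy what remains.
With R = false, by the same count on the reduced clause set, 2 assignments work.
Total: 2 + 2 = 4.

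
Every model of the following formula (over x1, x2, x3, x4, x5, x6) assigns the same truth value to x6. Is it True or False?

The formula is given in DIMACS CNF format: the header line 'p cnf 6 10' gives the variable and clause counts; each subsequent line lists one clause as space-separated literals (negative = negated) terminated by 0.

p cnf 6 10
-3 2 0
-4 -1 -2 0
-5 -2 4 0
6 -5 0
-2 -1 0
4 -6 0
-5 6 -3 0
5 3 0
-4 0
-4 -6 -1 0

Suppose x6 = True.
The clause (x4) is unit, so x4 = True.
That conflicts with the unit clause (¬x4).
So every satisfying assignment has x6 = False.

False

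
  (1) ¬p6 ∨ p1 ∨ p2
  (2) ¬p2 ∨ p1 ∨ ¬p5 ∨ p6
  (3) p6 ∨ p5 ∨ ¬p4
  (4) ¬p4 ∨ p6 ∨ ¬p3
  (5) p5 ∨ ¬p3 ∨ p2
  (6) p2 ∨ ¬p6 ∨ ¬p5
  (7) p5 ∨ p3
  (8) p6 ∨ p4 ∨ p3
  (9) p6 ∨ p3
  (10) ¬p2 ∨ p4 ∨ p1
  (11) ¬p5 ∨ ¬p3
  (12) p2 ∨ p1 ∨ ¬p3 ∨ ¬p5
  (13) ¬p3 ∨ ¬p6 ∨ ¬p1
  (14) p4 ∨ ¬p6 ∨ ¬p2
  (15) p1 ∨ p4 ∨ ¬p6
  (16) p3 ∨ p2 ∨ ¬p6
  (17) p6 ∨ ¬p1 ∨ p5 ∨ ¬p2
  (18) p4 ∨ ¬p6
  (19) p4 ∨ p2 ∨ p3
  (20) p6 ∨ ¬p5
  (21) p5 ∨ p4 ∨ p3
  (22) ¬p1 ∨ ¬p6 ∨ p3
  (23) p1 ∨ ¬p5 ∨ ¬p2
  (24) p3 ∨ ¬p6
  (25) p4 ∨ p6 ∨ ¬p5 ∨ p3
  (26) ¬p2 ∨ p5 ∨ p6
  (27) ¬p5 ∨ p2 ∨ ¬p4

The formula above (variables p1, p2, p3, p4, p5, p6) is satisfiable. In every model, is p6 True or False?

Suppose p6 = False.
Unit clause (p3) forces p3 = True.
Unit clause (¬p4) forces p4 = False.
Unit clause (¬p5) forces p5 = False.
Unit clause (p2) forces p2 = True.
But (¬p2) is also a unit clause — contradiction.
So every satisfying assignment has p6 = True.

True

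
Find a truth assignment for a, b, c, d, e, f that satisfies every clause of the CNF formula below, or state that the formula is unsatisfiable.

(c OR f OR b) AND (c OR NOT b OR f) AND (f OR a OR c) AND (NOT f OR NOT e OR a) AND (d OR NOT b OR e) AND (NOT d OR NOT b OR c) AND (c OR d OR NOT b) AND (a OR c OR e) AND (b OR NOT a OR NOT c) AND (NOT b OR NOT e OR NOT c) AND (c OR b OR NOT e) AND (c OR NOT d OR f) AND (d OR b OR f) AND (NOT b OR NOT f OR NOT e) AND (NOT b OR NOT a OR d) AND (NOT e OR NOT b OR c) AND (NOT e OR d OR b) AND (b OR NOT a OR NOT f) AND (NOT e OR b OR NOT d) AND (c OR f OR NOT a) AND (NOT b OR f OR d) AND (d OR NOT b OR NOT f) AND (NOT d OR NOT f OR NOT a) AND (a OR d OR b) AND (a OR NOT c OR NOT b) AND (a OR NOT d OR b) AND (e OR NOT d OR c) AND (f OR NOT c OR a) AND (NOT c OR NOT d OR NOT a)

UNSATISFIABLE

Case c = true:
Case b = true:
The clause (NOT e) is unit, so e = false.
The clause (d) is unit, so d = true.
The clause (a) is unit, so a = true.
That conflicts with the unit clause (NOT a).
That branch fails; take b = false instead.
The clause (NOT a) is unit, so a = false.
The clause (d) is unit, so d = true.
That conflicts with the unit clause (NOT d).
Both values of b lead to a conflict.
That branch fails; take c = false instead.
Case f = true:
Case e = false:
The clause (a) is unit, so a = true.
The clause (b) is unit, so b = true.
The clause (d) is unit, so d = true.
That conflicts with the unit clause (NOT d).
That branch fails; take e = true instead.
The clause (a) is unit, so a = true.
The clause (b) is unit, so b = true.
That conflicts with the unit clause (NOT b).
Both values of e lead to a conflict.
That branch fails; take f = false instead.
The clause (b) is unit, so b = true.
That conflicts with the unit clause (NOT b).
Both values of f lead to a conflict.
Both values of c lead to a conflict.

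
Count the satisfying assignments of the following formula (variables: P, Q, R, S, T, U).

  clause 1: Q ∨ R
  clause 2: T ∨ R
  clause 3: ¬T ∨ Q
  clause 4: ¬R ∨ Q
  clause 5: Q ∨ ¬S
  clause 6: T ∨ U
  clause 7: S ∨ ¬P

There are 2^6 = 64 truth assignments over (P, Q, R, S, T, U).
Split on T. With T = True, the clauses containing T are satisfied and ¬T drops from the rest; 12 of the 2^5 = 32 assignments to the other variables satisfy what remains.
With T = False, by the same count on the reduced clause set, 3 assignments work.
(One model: P=F, Q=T, R=F, S=F, T=T, U=F.)
Total: 12 + 3 = 15.

15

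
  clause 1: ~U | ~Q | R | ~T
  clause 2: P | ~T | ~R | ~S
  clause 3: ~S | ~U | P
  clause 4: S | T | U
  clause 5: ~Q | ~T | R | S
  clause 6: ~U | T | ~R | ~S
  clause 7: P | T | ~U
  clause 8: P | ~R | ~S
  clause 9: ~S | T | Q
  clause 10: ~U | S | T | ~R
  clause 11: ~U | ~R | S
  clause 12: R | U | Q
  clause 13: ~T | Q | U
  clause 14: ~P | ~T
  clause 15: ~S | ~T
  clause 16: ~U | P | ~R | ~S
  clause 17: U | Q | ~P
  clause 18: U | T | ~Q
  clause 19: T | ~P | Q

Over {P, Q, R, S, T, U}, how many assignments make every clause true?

There are 2^6 = 64 truth assignments over (P, Q, R, S, T, U).
Split on R. With R = 1, the clauses containing R are satisfied and ~R drops from the rest; 1 of the 2^5 = 32 assignments to the other variables satisfy what remains.
With R = 0, by the same count on the reduced clause set, 3 assignments work.
(One model: P=F, Q=F, R=F, S=F, T=T, U=T.)
Total: 1 + 3 = 4.

4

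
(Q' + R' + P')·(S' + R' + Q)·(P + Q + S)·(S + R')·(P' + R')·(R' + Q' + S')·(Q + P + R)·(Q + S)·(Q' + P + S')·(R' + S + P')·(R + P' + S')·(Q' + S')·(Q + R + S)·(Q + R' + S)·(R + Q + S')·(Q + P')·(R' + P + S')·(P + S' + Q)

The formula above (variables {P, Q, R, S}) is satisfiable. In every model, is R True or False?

Suppose R = 1.
(S) alone gives S = 1.
(Q) alone gives Q = 1.
Now (Q') is unsatisfied and unit — conflict.
So every satisfying assignment has R = False.

False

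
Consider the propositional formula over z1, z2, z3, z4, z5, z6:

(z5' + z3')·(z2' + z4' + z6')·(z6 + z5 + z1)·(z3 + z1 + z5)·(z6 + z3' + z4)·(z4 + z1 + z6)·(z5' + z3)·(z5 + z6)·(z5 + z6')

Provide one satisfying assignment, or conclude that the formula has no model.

Try z5 = 0.
Unit clause (z6) forces z6 = 1.
Now (z6') is unsatisfied and unit — conflict.
Backtrack on z5: now try z5 = 1.
Unit clause (z3') forces z3 = 0.
Now (z3) is unsatisfied and unit — conflict.
Neither z5 = 1 nor z5 = 0 works.

UNSATISFIABLE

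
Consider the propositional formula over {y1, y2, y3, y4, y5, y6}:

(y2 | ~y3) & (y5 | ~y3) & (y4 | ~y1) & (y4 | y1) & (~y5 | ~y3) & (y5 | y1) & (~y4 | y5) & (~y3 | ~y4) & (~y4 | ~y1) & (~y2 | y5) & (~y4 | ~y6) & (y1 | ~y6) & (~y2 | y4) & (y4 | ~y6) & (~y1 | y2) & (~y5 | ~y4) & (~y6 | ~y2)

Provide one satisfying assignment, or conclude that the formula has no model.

Case y2 = 1:
Unit clause (y5) forces y5 = 1.
Unit clause (~y3) forces y3 = 0.
Unit clause (y4) forces y4 = 1.
That conflicts with the unit clause (~y4).
Undo y2 and try y2 = 0.
Unit clause (~y3) forces y3 = 0.
Unit clause (~y1) forces y1 = 0.
Unit clause (y4) forces y4 = 1.
Unit clause (y5) forces y5 = 1.
That conflicts with the unit clause (~y5).
Neither y2 = 1 nor y2 = 0 works.

UNSATISFIABLE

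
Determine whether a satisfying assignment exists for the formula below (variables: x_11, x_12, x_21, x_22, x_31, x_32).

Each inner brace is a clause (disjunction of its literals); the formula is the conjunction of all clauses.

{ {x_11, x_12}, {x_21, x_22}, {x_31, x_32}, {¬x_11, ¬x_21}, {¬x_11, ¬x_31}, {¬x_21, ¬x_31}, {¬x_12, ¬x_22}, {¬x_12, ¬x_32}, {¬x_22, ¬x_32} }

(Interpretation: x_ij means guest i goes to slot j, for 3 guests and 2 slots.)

No, unsatisfiable

Try x_11 = True.
From the singleton clause (¬x_21), x_21 = False.
From the singleton clause (x_22), x_22 = True.
From the singleton clause (¬x_31), x_31 = False.
From the singleton clause (x_32), x_32 = True.
Now (¬x_32) is unsatisfied and unit — conflict.
Backtrack on x_11: now try x_11 = False.
From the singleton clause (x_12), x_12 = True.
From the singleton clause (¬x_22), x_22 = False.
From the singleton clause (x_21), x_21 = True.
From the singleton clause (¬x_31), x_31 = False.
From the singleton clause (x_32), x_32 = True.
Now (¬x_32) is unsatisfied and unit — conflict.
Either choice for x_11 ends in contradiction.
No assignment satisfies every clause.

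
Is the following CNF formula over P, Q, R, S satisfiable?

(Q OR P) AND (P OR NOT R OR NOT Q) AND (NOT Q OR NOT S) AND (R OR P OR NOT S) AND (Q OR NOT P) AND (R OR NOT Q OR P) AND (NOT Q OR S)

Branch on Q: set Q = true.
From the singleton clause (NOT S), S = false.
That conflicts with the unit clause (S).
That branch fails; take Q = false instead.
From the singleton clause (P), P = true.
That conflicts with the unit clause (NOT P).
Neither Q = true nor Q = false works.
No assignment satisfies every clause.

No, unsatisfiable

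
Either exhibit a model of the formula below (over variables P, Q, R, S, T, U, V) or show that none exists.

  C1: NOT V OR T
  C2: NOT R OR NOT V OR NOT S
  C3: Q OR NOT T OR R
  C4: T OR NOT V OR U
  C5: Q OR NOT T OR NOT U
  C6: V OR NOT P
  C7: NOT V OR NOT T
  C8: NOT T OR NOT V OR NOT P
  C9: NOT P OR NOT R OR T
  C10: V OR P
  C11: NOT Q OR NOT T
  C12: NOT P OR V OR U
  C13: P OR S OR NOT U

Case V = false:
Unit clause (NOT P) forces P = false.
That conflicts with the unit clause (P).
Backtrack on V: now try V = true.
Unit clause (T) forces T = true.
That conflicts with the unit clause (NOT T).
Neither V = true nor V = false works.

UNSATISFIABLE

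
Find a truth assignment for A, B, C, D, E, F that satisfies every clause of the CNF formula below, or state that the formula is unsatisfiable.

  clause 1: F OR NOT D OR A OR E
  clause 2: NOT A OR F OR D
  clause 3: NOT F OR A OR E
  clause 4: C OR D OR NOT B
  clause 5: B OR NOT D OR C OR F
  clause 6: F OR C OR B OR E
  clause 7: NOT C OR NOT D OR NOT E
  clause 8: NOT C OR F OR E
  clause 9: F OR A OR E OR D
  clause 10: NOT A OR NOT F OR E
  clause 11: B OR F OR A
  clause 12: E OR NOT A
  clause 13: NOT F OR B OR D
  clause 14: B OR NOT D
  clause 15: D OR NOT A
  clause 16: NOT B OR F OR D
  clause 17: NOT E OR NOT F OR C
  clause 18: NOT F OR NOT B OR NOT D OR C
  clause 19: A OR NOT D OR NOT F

Suppose E = true.
Suppose C = false.
From the singleton clause (NOT F), F = false.
Suppose A = true.
From the singleton clause (D), D = true.
From the singleton clause (B), B = true.
Every clause now holds.

A ↦ true,  B ↦ true,  C ↦ false,  D ↦ true,  E ↦ true,  F ↦ false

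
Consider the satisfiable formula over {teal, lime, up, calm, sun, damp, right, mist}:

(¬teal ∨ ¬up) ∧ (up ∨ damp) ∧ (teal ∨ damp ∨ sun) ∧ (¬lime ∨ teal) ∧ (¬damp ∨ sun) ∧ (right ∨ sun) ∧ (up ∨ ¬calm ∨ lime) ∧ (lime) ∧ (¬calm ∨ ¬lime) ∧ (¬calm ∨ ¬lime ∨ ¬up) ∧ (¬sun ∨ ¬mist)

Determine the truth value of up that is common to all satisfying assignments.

False

Suppose up = True.
(¬teal) alone gives teal = False.
(¬lime) alone gives lime = False.
Now (lime) is unsatisfied and unit — conflict.
So every satisfying assignment has up = False.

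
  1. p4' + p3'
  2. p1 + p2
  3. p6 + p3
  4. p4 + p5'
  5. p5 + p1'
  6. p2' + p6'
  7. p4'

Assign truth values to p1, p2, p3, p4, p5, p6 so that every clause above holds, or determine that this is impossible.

From the singleton clause (p4'), p4 = 0.
From the singleton clause (p5'), p5 = 0.
From the singleton clause (p1'), p1 = 0.
From the singleton clause (p2), p2 = 1.
From the singleton clause (p6'), p6 = 0.
From the singleton clause (p3), p3 = 1.
This assignment satisfies each clause.

p1: 0,  p2: 1,  p3: 1,  p4: 0,  p5: 0,  p6: 0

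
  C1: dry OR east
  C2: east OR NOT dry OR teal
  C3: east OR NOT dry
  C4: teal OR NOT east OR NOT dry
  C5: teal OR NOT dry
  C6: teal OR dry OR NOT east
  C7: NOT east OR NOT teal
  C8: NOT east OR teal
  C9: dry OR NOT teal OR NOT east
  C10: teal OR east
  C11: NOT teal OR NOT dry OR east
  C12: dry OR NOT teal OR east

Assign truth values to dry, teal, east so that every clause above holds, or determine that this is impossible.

Try dry = true.
Unit clause (east) forces east = true.
Unit clause (teal) forces teal = true.
That conflicts with the unit clause (NOT teal).
Undo dry and try dry = false.
Unit clause (east) forces east = true.
Unit clause (teal) forces teal = true.
That conflicts with the unit clause (NOT teal).
Both values of dry lead to a conflict.

UNSATISFIABLE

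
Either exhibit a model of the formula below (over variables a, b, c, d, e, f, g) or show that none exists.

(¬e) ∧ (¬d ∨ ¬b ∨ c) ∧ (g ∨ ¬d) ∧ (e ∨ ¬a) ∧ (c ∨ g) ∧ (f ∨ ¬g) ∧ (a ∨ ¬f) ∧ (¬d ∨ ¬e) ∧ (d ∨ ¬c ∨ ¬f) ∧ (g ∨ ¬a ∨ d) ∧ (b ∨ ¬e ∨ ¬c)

The clause (¬e) is unit, so e = False.
The clause (¬a) is unit, so a = False.
The clause (¬f) is unit, so f = False.
The clause (¬g) is unit, so g = False.
The clause (¬d) is unit, so d = False.
The clause (c) is unit, so c = True.
No clause remains; b is free.

a ↦ False; b ↦ False; c ↦ True; d ↦ False; e ↦ False; f ↦ False; g ↦ False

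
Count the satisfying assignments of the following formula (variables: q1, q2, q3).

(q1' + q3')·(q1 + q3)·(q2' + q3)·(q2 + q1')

There are 2^3 = 8 truth assignments over (q1, q2, q3).
Check each against the 4 clauses (columns in the order q1, q2, q3):
  F F F  ✗ fails (q1 + q3)
  F F T  ✓ satisfies all
  F T F  ✗ fails (q1 + q3)
  F T T  ✓ satisfies all
  T F F  ✗ fails (q2 + q1')
  T F T  ✗ fails (q1' + q3')
  T T F  ✗ fails (q2' + q3)
  T T T  ✗ fails (q1' + q3')
2 of the 8 rows are models.

2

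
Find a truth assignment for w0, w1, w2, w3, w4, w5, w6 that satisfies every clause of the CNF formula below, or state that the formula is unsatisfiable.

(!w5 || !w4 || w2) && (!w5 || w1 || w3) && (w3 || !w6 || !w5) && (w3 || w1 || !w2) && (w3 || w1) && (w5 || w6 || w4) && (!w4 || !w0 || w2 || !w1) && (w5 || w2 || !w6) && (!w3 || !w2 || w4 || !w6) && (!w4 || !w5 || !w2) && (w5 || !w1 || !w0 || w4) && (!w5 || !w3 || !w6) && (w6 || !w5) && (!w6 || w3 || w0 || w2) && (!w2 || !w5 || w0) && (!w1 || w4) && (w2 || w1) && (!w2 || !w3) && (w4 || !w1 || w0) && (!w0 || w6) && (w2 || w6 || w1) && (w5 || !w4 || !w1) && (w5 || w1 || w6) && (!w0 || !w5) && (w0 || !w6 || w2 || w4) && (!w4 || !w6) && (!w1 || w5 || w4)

UNSATISFIABLE

Try w3 = true.
From the singleton clause (!w2), w2 = false.
From the singleton clause (w1), w1 = true.
From the singleton clause (w4), w4 = true.
From the singleton clause (!w5), w5 = false.
Now (w5) is unsatisfied and unit — conflict.
That branch fails; take w3 = false instead.
From the singleton clause (w1), w1 = true.
From the singleton clause (w4), w4 = true.
From the singleton clause (w5), w5 = true.
From the singleton clause (w2), w2 = true.
Now (!w2) is unsatisfied and unit — conflict.
Both values of w3 lead to a conflict.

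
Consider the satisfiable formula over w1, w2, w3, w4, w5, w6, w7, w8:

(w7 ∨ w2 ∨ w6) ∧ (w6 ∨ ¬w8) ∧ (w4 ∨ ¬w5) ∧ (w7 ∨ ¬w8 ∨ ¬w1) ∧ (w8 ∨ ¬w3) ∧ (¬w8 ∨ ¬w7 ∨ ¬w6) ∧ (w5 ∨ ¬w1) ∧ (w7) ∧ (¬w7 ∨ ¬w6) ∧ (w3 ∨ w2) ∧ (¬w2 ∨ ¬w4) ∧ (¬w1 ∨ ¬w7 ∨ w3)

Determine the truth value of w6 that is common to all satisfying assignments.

False

Suppose w6 = True.
From the singleton clause (w7), w7 = True.
But (¬w7) is also a unit clause — contradiction.
So every satisfying assignment has w6 = False.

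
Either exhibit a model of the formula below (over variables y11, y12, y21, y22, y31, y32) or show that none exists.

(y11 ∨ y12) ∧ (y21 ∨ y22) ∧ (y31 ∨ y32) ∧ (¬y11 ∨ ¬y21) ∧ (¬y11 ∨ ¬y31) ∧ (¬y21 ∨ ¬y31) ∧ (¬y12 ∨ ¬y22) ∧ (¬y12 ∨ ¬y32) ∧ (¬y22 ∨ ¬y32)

Branch on y11: set y11 = True.
(¬y21) alone gives y21 = False.
(y22) alone gives y22 = True.
(¬y31) alone gives y31 = False.
(y32) alone gives y32 = True.
That conflicts with the unit clause (¬y32).
Backtrack on y11: now try y11 = False.
(y12) alone gives y12 = True.
(¬y22) alone gives y22 = False.
(y21) alone gives y21 = True.
(¬y31) alone gives y31 = False.
(y32) alone gives y32 = True.
That conflicts with the unit clause (¬y32).
Both values of y11 lead to a conflict.

UNSATISFIABLE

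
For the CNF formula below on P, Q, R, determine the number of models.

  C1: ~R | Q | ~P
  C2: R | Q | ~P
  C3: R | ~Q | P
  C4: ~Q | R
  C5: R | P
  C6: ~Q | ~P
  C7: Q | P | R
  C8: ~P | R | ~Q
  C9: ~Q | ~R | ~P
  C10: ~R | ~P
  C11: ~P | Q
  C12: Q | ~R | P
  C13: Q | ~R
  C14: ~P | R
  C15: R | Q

There are 2^3 = 8 truth assignments over (P, Q, R).
Check each against the 15 clauses (columns in the order P, Q, R):
  F F F  ✗ fails (R | P)
  F F T  ✗ fails (Q | ~R | P)
  F T F  ✗ fails (R | ~Q | P)
  F T T  ✓ satisfies all
  T F F  ✗ fails (R | Q | ~P)
  T F T  ✗ fails (~R | Q | ~P)
  T T F  ✗ fails (~Q | R)
  T T T  ✗ fails (~Q | ~P)
1 of the 8 rows is a model.

1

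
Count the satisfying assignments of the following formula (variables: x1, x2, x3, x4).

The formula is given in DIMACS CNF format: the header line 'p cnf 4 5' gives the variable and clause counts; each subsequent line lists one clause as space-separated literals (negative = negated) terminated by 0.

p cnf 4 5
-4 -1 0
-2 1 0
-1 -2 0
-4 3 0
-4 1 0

There are 2^4 = 16 truth assignments over (x1, x2, x3, x4).
Split on x3. With x3 = True, the clauses containing x3 are satisfied and ¬x3 drops from the rest; 2 of the 2^3 = 8 assignments to the other variables satisfy what remains.
With x3 = False, by the same count on the reduced clause set, 2 assignments work.
(One model: x1=F, x2=F, x3=F, x4=F.)
Total: 2 + 2 = 4.

4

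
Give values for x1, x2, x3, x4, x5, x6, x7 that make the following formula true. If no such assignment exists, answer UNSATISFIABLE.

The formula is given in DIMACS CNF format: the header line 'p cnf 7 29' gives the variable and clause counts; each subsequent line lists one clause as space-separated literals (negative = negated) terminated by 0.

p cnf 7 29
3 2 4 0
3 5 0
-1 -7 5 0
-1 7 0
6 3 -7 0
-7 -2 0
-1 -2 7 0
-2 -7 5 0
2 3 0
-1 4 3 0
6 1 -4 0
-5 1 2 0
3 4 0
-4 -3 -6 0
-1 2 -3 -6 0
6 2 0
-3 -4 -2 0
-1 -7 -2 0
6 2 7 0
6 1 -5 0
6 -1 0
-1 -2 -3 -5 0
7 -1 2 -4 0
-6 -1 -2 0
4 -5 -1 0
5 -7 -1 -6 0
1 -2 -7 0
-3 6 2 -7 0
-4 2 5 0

Case x3 = True:
Case x1 = False:
Case x7 = False:
Case x6 = True:
The clause (¬x4) is unit, so x4 = False.
Case x5 = False:
All clauses hold; x2 can take either value.

x1 ↦ False; x2 ↦ True; x3 ↦ True; x4 ↦ False; x5 ↦ False; x6 ↦ True; x7 ↦ False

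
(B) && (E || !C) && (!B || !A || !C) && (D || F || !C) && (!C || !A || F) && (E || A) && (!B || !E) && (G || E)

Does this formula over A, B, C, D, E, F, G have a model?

The clause (B) is unit, so B = true.
The clause (!E) is unit, so E = false.
The clause (!C) is unit, so C = false.
The clause (A) is unit, so A = true.
The clause (G) is unit, so G = true.
No clause remains; D, F are free.
A satisfying assignment: A: true,  B: true,  C: false,  D: true,  E: false,  F: true,  G: true.

Yes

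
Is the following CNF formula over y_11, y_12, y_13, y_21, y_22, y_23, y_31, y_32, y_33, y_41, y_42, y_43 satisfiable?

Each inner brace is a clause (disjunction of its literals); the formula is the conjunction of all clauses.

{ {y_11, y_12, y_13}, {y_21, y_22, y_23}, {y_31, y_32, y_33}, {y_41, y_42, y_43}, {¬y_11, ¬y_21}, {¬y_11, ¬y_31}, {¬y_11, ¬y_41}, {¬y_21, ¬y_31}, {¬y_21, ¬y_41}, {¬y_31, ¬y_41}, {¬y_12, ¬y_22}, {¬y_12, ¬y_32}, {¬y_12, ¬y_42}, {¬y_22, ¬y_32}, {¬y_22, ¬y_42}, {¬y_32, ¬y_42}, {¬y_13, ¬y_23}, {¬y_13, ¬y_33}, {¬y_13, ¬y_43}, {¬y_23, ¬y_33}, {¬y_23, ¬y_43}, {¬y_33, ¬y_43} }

Branch on y_11: set y_11 = False.
Branch on y_12: set y_12 = True.
Unit clause (¬y_22) forces y_22 = False.
Unit clause (¬y_32) forces y_32 = False.
Unit clause (¬y_42) forces y_42 = False.
Branch on y_21: set y_21 = True.
Unit clause (¬y_31) forces y_31 = False.
Unit clause (y_33) forces y_33 = True.
Unit clause (¬y_41) forces y_41 = False.
Unit clause (y_43) forces y_43 = True.
That conflicts with the unit clause (¬y_43).
Backtrack on y_21: now try y_21 = False.
Unit clause (y_23) forces y_23 = True.
Unit clause (¬y_13) forces y_13 = False.
Unit clause (¬y_33) forces y_33 = False.
Unit clause (y_31) forces y_31 = True.
Unit clause (¬y_41) forces y_41 = False.
Unit clause (y_43) forces y_43 = True.
That conflicts with the unit clause (¬y_43).
Neither y_21 = True nor y_21 = False works.
Backtrack on y_12: now try y_12 = False.
Unit clause (y_13) forces y_13 = True.
Unit clause (¬y_23) forces y_23 = False.
Unit clause (¬y_33) forces y_33 = False.
Unit clause (¬y_43) forces y_43 = False.
Branch on y_21: set y_21 = True.
Unit clause (¬y_31) forces y_31 = False.
Unit clause (y_32) forces y_32 = True.
Unit clause (¬y_41) forces y_41 = False.
Unit clause (y_42) forces y_42 = True.
That conflicts with the unit clause (¬y_42).
Backtrack on y_21: now try y_21 = False.
Unit clause (y_22) forces y_22 = True.
Unit clause (¬y_32) forces y_32 = False.
Unit clause (y_31) forces y_31 = True.
Unit clause (¬y_41) forces y_41 = False.
Unit clause (y_42) forces y_42 = True.
That conflicts with the unit clause (¬y_42).
Neither y_21 = True nor y_21 = False works.
Neither y_12 = True nor y_12 = False works.
Backtrack on y_11: now try y_11 = True.
Unit clause (¬y_21) forces y_21 = False.
Unit clause (¬y_31) forces y_31 = False.
Unit clause (¬y_41) forces y_41 = False.
Branch on y_22: set y_22 = True.
Unit clause (¬y_12) forces y_12 = False.
Unit clause (¬y_32) forces y_32 = False.
Unit clause (y_33) forces y_33 = True.
Unit clause (¬y_42) forces y_42 = False.
Unit clause (y_43) forces y_43 = True.
That conflicts with the unit clause (¬y_43).
Backtrack on y_22: now try y_22 = False.
Unit clause (y_23) forces y_23 = True.
Unit clause (¬y_13) forces y_13 = False.
Unit clause (¬y_33) forces y_33 = False.
Unit clause (y_32) forces y_32 = True.
Unit clause (¬y_12) forces y_12 = False.
Unit clause (¬y_42) forces y_42 = False.
Unit clause (y_43) forces y_43 = True.
That conflicts with the unit clause (¬y_43).
Neither y_22 = True nor y_22 = False works.
Neither y_11 = True nor y_11 = False works.
No assignment satisfies every clause.

No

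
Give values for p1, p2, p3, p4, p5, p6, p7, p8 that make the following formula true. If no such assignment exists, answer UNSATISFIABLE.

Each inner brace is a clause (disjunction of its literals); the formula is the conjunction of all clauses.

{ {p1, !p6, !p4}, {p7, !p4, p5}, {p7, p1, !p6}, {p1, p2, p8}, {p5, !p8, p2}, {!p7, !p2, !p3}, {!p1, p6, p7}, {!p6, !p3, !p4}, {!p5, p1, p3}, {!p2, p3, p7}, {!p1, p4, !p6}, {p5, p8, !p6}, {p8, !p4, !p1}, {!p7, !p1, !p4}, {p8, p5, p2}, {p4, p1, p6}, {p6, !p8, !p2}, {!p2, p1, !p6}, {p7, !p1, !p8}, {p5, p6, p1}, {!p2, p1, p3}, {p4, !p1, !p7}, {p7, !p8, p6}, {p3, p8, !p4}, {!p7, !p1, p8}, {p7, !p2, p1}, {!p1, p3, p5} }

Branch on p1: set p1 = false.
Branch on p6: set p6 = true.
From the singleton clause (!p4), p4 = false.
From the singleton clause (p7), p7 = true.
From the singleton clause (!p2), p2 = false.
From the singleton clause (p8), p8 = true.
From the singleton clause (p5), p5 = true.
From the singleton clause (p3), p3 = true.
All clauses are satisfied.

p1: false, p2: false, p3: true, p4: false, p5: true, p6: true, p7: true, p8: true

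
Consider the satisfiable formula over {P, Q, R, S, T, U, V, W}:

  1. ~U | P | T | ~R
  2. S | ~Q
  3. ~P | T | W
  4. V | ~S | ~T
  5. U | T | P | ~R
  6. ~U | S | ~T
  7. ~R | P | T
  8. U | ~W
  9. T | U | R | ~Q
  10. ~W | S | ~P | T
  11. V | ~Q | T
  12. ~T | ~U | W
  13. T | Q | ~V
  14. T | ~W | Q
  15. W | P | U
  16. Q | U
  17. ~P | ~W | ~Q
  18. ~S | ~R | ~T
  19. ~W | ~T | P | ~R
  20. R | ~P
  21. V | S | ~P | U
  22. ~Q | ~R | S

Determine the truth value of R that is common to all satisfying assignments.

Suppose R = 1.
Case S = 1:
The clause (~T) is unit, so T = 0.
The clause (P) is unit, so P = 1.
The clause (W) is unit, so W = 1.
The clause (U) is unit, so U = 1.
The clause (Q) is unit, so Q = 1.
That conflicts with the unit clause (~Q).
Undo S and try S = 0.
The clause (~Q) is unit, so Q = 0.
The clause (U) is unit, so U = 1.
The clause (~T) is unit, so T = 0.
The clause (P) is unit, so P = 1.
The clause (W) is unit, so W = 1.
That conflicts with the unit clause (~W).
Neither S = 1 nor S = 0 works.
So every satisfying assignment has R = False.

False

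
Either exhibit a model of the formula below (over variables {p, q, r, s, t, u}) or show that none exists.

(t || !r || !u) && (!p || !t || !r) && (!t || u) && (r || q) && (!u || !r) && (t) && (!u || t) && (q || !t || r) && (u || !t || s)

p: false; q: true; r: false; s: false; t: true; u: true

From the singleton clause (t), t = true.
From the singleton clause (u), u = true.
From the singleton clause (!r), r = false.
From the singleton clause (q), q = true.
Every clause is now satisfied; p, s are unconstrained.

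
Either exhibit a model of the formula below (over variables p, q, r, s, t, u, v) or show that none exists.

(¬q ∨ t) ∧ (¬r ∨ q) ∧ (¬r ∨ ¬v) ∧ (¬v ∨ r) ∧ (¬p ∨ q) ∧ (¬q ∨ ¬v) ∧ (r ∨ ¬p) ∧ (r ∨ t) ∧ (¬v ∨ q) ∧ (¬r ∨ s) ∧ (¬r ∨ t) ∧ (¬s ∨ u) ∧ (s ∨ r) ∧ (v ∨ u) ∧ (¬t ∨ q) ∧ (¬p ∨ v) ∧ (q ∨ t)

Branch on q: set q = True.
The clause (t) is unit, so t = True.
The clause (¬v) is unit, so v = False.
The clause (u) is unit, so u = True.
The clause (¬p) is unit, so p = False.
Branch on r: set r = True.
The clause (s) is unit, so s = True.
This assignment satisfies each clause.

p=False,  q=True,  r=True,  s=True,  t=True,  u=True,  v=False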